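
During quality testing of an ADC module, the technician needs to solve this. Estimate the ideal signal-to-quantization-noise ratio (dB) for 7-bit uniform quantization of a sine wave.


Theoretical SNR for a full-scale sinusoid:
SNR = 6.02 * N + 1.76
    = 6.02 * 7 + 1.76
    = 42.14 + 1.76
    = 43.9 dB

43.9 dB


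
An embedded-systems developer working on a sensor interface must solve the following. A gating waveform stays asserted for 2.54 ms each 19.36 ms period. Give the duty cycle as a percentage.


Duty cycle as a percentage:
DC = (t_on / T) * 100
   = (2.54 / 19.36) * 100
   = 0.131198 * 100
   = 13.12 %

13.12 %


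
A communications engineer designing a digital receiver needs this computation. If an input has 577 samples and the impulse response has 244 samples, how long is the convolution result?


Linear convolution output length:
L = N + M - 1
  = 577 + 244 - 1
  = 820 samples

820


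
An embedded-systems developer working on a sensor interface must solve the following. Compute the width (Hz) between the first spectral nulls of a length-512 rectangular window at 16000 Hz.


Main lobe width for a rectangular window:
Width = 2 * fs / N
      = 2 * 16000 / 512
      = 32000 / 512
      = 62.5 Hz

62.5 Hz


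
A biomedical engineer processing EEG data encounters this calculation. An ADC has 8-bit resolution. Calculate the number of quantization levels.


Number of quantization levels = 2^N
= 2^8
= 256

256


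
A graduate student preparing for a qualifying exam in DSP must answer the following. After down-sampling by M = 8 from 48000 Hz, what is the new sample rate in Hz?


Decimation reduces the sample rate:
fs_out = fs_in / M
       = 48000 / 8
       = 6000.0 Hz

6000.0 Hz


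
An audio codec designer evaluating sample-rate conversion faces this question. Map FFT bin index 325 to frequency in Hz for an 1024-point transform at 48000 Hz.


Frequency of DFT bin k:
f_k = k * fs / N
    = 325 * 48000 / 1024
    = 15600000 / 1024
    = 15234.375 Hz

15234.375 Hz


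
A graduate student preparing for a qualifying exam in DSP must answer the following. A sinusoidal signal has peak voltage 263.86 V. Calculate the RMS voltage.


RMS voltage for a sinusoidal waveform:
V_rms = V_peak / sqrt(2)
      = 263.86 / 1.414214
      = 186.577 V

186.577 V


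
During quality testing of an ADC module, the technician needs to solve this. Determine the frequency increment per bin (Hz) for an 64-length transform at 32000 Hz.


DFT frequency resolution:
df = fs / N
   = 32000 / 64
   = 500.0 Hz

500.0 Hz


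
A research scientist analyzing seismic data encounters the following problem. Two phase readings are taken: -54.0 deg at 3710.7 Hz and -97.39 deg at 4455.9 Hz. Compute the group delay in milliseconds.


Group delay from phase difference:
tau = -d(phi)/d(omega)
d(phi) = -43.39 deg = -0.757298 rad
d(omega) = 2*pi*(4455.9 - 3710.7) = 4682.2297 rad/s
tau = -(-0.757298) / 4682.2297
    = 0.1617 ms

0.1617 ms


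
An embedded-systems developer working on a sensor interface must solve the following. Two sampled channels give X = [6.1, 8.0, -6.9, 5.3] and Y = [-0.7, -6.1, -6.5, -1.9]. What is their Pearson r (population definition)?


Pearson correlation coefficient (population):
r = cov(X,Y) / (std(X) * std(Y))
Mean X = 3.125, Mean Y = -3.8
Cov(X,Y) = 7.3025
Std(X) = 5.870424, Std(Y) = 2.539685
r = 0.4898

0.4898


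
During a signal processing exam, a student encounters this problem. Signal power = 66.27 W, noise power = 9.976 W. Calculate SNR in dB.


SNR in decibels:
SNR = 10 * log10(Ps / Pn)
    = 10 * log10(66.27 / 9.976)
    = 10 * log10(6.6429)
    = 10 * 0.8224
    = 8.22 dB

8.22 dB


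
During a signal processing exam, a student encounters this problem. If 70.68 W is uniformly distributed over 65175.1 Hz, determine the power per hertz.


Power spectral density:
PSD = P / BW
    = 70.68 / 65175.1
    = 0.00108446 W/Hz

0.00108446 W/Hz


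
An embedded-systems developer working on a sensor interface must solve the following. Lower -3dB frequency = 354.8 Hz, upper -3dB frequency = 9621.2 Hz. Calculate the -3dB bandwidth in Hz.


Bandwidth is the difference of -3dB frequencies:
BW = f_high - f_low
   = 9621.2 - 354.8
   = 9266.4 Hz

9266.4 Hz


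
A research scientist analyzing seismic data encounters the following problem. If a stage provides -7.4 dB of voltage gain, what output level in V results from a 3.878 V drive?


Output voltage from dB gain:
V_out = V_in * 10^(gain_dB / 20)
      = 3.878 * 10^(-7.4 / 20)
      = 3.878 * 0.42658
      = 1.6543 V

1.6543 V


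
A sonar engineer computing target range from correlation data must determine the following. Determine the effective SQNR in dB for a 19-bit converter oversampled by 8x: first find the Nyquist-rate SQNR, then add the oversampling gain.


Step 1 — baseline SQNR at Nyquist:
SQNR_base = 6.02*N + 1.76
          = 6.02*19 + 1.76
          = 116.14 dB

Step 2 — oversampling processing gain:
G = 10*log10(OSR) = 10*log10(8) = 9.03 dB

Step 3 — total:
SQNR_total = 116.14 + 9.03 = 125.17 dB

Base SQNR = 116.14 dB; oversampled SQNR = 125.17 dB


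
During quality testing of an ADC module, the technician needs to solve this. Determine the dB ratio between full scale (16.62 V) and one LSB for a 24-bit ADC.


Dynamic range from full-scale to LSB:
V_min = V_max / 2^bits = 16.62 / 2^24
DR = 20 * log10(V_max / V_min)
   = 20 * log10(2^24)
   = 20 * 24 * log10(2)
   = 144.49 dB

144.49 dB


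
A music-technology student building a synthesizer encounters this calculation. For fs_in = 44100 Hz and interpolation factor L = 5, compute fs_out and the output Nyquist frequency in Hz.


Step 1 — output sample rate after interpolation by L:
fs_out = L * fs_in = 5 * 44100 = 220500 Hz

Step 2 — Nyquist frequency of the output stream:
f_Nyq = fs_out / 2 = 220500 / 2 = 110250.0 Hz

fs_out = 220500 Hz; f_Nyquist = 110250.0 Hz


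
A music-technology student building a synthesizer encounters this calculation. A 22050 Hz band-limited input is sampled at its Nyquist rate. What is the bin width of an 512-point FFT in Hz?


Step 1 — Nyquist sampling rate:
fs = 2 * fmax = 2 * 22050 = 44100 Hz

Step 2 — DFT bin spacing:
df = fs / N = 44100 / 512 = 86.1328 Hz

86.1328 Hz


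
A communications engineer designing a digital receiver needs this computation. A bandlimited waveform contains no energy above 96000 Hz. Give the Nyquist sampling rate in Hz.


The Nyquist rate is twice the maximum frequency component.
fs_min = 2 * fmax
      = 2 * 96000
      = 192000 Hz

192000


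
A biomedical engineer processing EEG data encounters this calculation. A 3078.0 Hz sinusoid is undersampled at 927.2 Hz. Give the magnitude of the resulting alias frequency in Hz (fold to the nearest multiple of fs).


Compute the nearest integer multiple of fs to the signal:
n = round(3078.0 / 927.2) = 3
f_alias = |3078.0 - 3 * 927.2|
        = |3078.0 - 2781.6|
        = 296.4 Hz

296.4


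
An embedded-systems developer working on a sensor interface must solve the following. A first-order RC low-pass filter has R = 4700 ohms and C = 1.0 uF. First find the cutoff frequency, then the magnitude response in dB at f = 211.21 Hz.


Step 1 — cutoff frequency:
fc = 1 / (2*pi*R*C)
C = 1.0 uF = 1e-06 F
fc = 1 / (2*pi*4700*1e-06)
   = 33.8628 Hz

Step 2 — magnitude at f = 211.21 Hz:
|H(f)| = 1 / sqrt(1 + (f/fc)^2)
f/fc = 211.21 / 33.8628 = 6.237228
|H| = 1 / sqrt(1 + 38.903013) = 0.1583059
|H|_dB = 20*log10(0.1583059) = -16.01 dB

fc = 33.8628 Hz; |H(211.21 Hz)| = -16.01 dB


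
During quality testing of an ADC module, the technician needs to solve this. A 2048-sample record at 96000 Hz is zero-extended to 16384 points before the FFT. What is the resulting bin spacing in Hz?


Frequency resolution after zero-padding:
N_padded = 2048 * 8 = 16384
df = fs / N_padded
   = 96000 / 16384
   = 5.8594 Hz

5.8594 Hz


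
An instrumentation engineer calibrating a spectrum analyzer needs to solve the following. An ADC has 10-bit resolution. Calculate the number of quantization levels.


Number of quantization levels = 2^N
= 2^10
= 1024

1024


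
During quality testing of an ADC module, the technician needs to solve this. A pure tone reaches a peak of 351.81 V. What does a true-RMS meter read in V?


RMS voltage for a sinusoidal waveform:
V_rms = V_peak / sqrt(2)
      = 351.81 / 1.414214
      = 248.767 V

248.767 V


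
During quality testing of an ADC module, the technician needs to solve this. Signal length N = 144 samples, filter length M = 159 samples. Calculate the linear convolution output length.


Linear convolution output length:
L = N + M - 1
  = 144 + 159 - 1
  = 302 samples

302


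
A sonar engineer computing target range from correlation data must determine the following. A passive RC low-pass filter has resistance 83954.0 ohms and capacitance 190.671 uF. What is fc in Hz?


Cutoff frequency of a first-order RC filter:
fc = 1 / (2 * pi * R * C)
C = 190.671 uF = 0.000190671 F
fc = 1 / (2 * pi * 83954.0 * 0.000190671)
   = 1 / 100.57867398286
   = 0.009942 Hz

0.009942 Hz


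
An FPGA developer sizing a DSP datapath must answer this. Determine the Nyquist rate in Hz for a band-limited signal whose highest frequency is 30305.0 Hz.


The Nyquist rate is twice the maximum frequency component.
fs_min = 2 * fmax
      = 2 * 30305.0
      = 60610.0 Hz

60610.0


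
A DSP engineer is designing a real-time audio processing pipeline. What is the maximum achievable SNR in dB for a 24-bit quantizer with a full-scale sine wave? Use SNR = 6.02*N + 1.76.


Theoretical SNR for a full-scale sinusoid:
SNR = 6.02 * N + 1.76
    = 6.02 * 24 + 1.76
    = 144.48 + 1.76
    = 146.24 dB

146.24 dB


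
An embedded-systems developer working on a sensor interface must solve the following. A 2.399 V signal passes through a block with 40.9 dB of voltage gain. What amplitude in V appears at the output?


Output voltage from dB gain:
V_out = V_in * 10^(gain_dB / 20)
      = 2.399 * 10^(40.9 / 20)
      = 2.399 * 110.917482
      = 266.091 V

266.091 V


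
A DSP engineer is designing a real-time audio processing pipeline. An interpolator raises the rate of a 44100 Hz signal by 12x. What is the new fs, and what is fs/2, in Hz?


Step 1 — output sample rate after interpolation by L:
fs_out = L * fs_in = 12 * 44100 = 529200 Hz

Step 2 — Nyquist frequency of the output stream:
f_Nyq = fs_out / 2 = 529200 / 2 = 264600.0 Hz

fs_out = 529200 Hz; f_Nyquist = 264600.0 Hz


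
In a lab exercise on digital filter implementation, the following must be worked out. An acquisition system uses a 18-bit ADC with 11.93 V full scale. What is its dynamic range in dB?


Dynamic range from full-scale to LSB:
V_min = V_max / 2^bits = 11.93 / 2^18
DR = 20 * log10(V_max / V_min)
   = 20 * log10(2^18)
   = 20 * 18 * log10(2)
   = 108.37 dB

108.37 dB


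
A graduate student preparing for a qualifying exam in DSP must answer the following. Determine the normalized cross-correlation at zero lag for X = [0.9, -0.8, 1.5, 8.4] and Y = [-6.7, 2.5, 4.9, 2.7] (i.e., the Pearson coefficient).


Pearson correlation coefficient (population):
r = cov(X,Y) / (std(X) * std(Y))
Mean X = 2.5, Mean Y = 0.85
Cov(X,Y) = 3.375
Std(X) = 3.509273, Std(Y) = 4.45954
r = 0.2157

0.2157


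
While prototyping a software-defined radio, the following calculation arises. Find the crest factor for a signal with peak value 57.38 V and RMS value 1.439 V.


Crest factor is the ratio of peak to RMS:
CF = V_peak / V_rms
   = 57.38 / 1.439
   = 39.8749

39.8749


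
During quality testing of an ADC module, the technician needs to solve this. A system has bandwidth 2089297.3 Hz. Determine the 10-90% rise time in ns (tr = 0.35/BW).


Rise time from bandwidth relationship:
tr = 0.35 / BW
   = 0.35 / 2089297.3
   = 1.675204386e-07 s
   = 167.5204 ns

167.5204 ns


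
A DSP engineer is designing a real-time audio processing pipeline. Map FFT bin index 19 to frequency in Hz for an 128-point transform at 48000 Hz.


Frequency of DFT bin k:
f_k = k * fs / N
    = 19 * 48000 / 128
    = 912000 / 128
    = 7125.0 Hz

7125.0 Hz


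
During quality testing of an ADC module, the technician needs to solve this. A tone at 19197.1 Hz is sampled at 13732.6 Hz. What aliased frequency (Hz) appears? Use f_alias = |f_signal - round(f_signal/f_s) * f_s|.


Compute the nearest integer multiple of fs to the signal:
n = round(19197.1 / 13732.6) = 1
f_alias = |19197.1 - 1 * 13732.6|
        = |19197.1 - 13732.6|
        = 5464.5 Hz

5464.5


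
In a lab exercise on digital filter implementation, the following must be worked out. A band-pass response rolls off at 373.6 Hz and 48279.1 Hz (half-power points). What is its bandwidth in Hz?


Bandwidth is the difference of -3dB frequencies:
BW = f_high - f_low
   = 48279.1 - 373.6
   = 47905.5 Hz

47905.5 Hz


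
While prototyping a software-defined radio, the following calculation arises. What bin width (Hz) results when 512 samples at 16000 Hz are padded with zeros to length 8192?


Frequency resolution after zero-padding:
N_padded = 512 * 16 = 8192
df = fs / N_padded
   = 16000 / 8192
   = 1.9531 Hz

1.9531 Hz


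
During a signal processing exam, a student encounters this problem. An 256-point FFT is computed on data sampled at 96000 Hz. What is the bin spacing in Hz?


DFT frequency resolution:
df = fs / N
   = 96000 / 256
   = 375.0 Hz

375.0 Hz


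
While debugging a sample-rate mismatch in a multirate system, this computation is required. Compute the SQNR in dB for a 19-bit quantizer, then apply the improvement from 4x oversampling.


Step 1 — baseline SQNR at Nyquist:
SQNR_base = 6.02*N + 1.76
          = 6.02*19 + 1.76
          = 116.14 dB

Step 2 — oversampling processing gain:
G = 10*log10(OSR) = 10*log10(4) = 6.02 dB

Step 3 — total:
SQNR_total = 116.14 + 6.02 = 122.16 dB

Base SQNR = 116.14 dB; oversampled SQNR = 122.16 dB


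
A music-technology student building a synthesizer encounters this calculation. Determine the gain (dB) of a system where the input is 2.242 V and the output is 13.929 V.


Voltage gain in dB:
G = 20 * log10(Vout / Vin)
  = 20 * log10(13.929 / 2.242)
  = 20 * log10(6.212756)
  = 20 * 0.793284
  = 15.87 dB

15.87 dB


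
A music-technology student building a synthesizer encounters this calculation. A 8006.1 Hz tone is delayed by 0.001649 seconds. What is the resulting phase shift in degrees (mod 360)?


Phase shift from frequency and time delay:
phi = 360 * f * t_delay
    = 360 * 8006.1 * 0.001649
    = 4752.74 degrees
    mod 360 = 72.74 degrees

72.74 degrees


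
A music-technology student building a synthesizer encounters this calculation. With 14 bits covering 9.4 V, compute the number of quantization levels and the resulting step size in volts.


Step 1 — number of quantization levels:
L = 2^N = 2^14 = 16384

Step 2 — LSB step size:
delta = Vfs / L
      = 9.4 / 16384
      = 0.00057373 V

Levels = 16384; step size = 0.00057373 V


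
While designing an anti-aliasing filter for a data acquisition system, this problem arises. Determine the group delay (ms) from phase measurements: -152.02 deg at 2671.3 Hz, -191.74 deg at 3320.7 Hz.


Group delay from phase difference:
tau = -d(phi)/d(omega)
d(phi) = -39.72 deg = -0.693245 rad
d(omega) = 2*pi*(3320.7 - 2671.3) = 4080.3005 rad/s
tau = -(-0.693245) / 4080.3005
    = 0.1699 ms

0.1699 ms


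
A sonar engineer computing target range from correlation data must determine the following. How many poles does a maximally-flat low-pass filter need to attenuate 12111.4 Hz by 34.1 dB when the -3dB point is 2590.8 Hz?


Butterworth filter order formula:
n = log10(10^(A/10) - 1) / (2 * log10(f_stop/f_pass))
10^(34.1/10) - 1 = 2569.3958
f_stop/f_pass = 12111.4 / 2590.8 = 4.6748
n = 2.5456 -> ceil = 3

3


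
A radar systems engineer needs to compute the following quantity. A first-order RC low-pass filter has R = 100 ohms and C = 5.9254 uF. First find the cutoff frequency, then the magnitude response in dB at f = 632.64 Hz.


Step 1 — cutoff frequency:
fc = 1 / (2*pi*R*C)
C = 5.9254 uF = 5.9254e-06 F
fc = 1 / (2*pi*100*5.9254e-06)
   = 268.598 Hz

Step 2 — magnitude at f = 632.64 Hz:
|H(f)| = 1 / sqrt(1 + (f/fc)^2)
f/fc = 632.64 / 268.598 = 2.355341
|H| = 1 / sqrt(1 + 5.547631) = 0.390803
|H|_dB = 20*log10(0.390803) = -8.16 dB

fc = 268.598 Hz; |H(632.64 Hz)| = -8.16 dB


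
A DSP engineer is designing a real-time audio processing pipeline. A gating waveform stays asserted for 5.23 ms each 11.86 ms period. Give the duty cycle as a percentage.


Duty cycle as a percentage:
DC = (t_on / T) * 100
   = (5.23 / 11.86) * 100
   = 0.440978 * 100
   = 44.1 %

44.1 %


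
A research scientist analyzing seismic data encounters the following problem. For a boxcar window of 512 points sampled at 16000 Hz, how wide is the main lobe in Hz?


Main lobe width for a rectangular window:
Width = 2 * fs / N
      = 2 * 16000 / 512
      = 32000 / 512
      = 62.5 Hz

62.5 Hz


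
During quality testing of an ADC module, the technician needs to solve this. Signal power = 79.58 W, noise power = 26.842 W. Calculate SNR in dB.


SNR in decibels:
SNR = 10 * log10(Ps / Pn)
    = 10 * log10(79.58 / 26.842)
    = 10 * log10(2.9648)
    = 10 * 0.472
    = 4.72 dB

4.72 dB


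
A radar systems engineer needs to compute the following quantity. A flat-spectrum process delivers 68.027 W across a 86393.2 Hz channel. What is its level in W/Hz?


Power spectral density:
PSD = P / BW
    = 68.027 / 86393.2
    = 0.00078741 W/Hz

0.00078741 W/Hz


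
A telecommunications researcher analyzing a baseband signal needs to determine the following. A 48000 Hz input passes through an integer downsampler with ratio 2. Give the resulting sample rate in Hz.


Decimation reduces the sample rate:
fs_out = fs_in / M
       = 48000 / 2
       = 24000.0 Hz

24000.0 Hz


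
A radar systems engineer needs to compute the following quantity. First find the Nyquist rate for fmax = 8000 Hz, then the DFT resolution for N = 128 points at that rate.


Step 1 — Nyquist sampling rate:
fs = 2 * fmax = 2 * 8000 = 16000 Hz

Step 2 — DFT bin spacing:
df = fs / N = 16000 / 128 = 125.0 Hz

125.0 Hz


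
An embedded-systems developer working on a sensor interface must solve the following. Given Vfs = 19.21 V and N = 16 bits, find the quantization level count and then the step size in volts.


Step 1 — number of quantization levels:
L = 2^N = 2^16 = 65536

Step 2 — LSB step size:
delta = Vfs / L
      = 19.21 / 65536
      = 0.00029312 V

Levels = 65536; step size = 0.00029312 V


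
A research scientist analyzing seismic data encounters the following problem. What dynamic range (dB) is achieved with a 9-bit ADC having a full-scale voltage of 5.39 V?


Dynamic range from full-scale to LSB:
V_min = V_max / 2^bits = 5.39 / 2^9
DR = 20 * log10(V_max / V_min)
   = 20 * log10(2^9)
   = 20 * 9 * log10(2)
   = 54.19 dB

54.19 dB


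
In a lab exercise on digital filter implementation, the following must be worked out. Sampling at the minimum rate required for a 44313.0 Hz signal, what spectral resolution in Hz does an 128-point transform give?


Step 1 — Nyquist sampling rate:
fs = 2 * fmax = 2 * 44313.0 = 88626.0 Hz

Step 2 — DFT bin spacing:
df = fs / N = 88626.0 / 128 = 692.3906 Hz

692.3906 Hz


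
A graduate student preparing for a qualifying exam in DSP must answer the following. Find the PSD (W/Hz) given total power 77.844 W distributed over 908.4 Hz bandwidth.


Power spectral density:
PSD = P / BW
    = 77.844 / 908.4
    = 0.08569353 W/Hz

0.08569353 W/Hz


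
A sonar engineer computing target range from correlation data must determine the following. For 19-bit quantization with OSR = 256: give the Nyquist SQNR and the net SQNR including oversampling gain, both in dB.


Step 1 — baseline SQNR at Nyquist:
SQNR_base = 6.02*N + 1.76
          = 6.02*19 + 1.76
          = 116.14 dB

Step 2 — oversampling processing gain:
G = 10*log10(OSR) = 10*log10(256) = 24.08 dB

Step 3 — total:
SQNR_total = 116.14 + 24.08 = 140.22 dB

Base SQNR = 116.14 dB; oversampled SQNR = 140.22 dB


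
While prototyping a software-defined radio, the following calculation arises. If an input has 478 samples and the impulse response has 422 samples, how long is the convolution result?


Linear convolution output length:
L = N + M - 1
  = 478 + 422 - 1
  = 899 samples

899


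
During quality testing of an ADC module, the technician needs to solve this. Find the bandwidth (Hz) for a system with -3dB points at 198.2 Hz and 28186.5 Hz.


Bandwidth is the difference of -3dB frequencies:
BW = f_high - f_low
   = 28186.5 - 198.2
   = 27988.3 Hz

27988.3 Hz


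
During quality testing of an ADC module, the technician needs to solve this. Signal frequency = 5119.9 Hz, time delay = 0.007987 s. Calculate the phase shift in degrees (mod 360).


Phase shift from frequency and time delay:
phi = 360 * f * t_delay
    = 360 * 5119.9 * 0.007987
    = 14721.35 degrees
    mod 360 = 321.35 degrees

321.35 degrees


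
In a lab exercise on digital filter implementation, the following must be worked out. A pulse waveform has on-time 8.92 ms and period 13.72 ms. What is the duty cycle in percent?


Duty cycle as a percentage:
DC = (t_on / T) * 100
   = (8.92 / 13.72) * 100
   = 0.650146 * 100
   = 65.01 %

65.01 %


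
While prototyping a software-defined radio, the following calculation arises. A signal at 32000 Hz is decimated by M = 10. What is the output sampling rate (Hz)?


Decimation reduces the sample rate:
fs_out = fs_in / M
       = 32000 / 10
       = 3200.0 Hz

3200.0 Hz


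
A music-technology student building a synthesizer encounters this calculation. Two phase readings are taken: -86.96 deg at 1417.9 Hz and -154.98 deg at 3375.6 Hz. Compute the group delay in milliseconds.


Group delay from phase difference:
tau = -d(phi)/d(omega)
d(phi) = -68.02 deg = -1.187173 rad
d(omega) = 2*pi*(3375.6 - 1417.9) = 12300.5919 rad/s
tau = -(-1.187173) / 12300.5919
    = 0.0965 ms

0.0965 ms


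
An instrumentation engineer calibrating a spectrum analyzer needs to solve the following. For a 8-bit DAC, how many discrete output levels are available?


Number of quantization levels = 2^N
= 2^8
= 256

256


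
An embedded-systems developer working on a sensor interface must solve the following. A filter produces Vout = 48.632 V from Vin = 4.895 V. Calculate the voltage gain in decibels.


Voltage gain in dB:
G = 20 * log10(Vout / Vin)
  = 20 * log10(48.632 / 4.895)
  = 20 * log10(9.935036)
  = 20 * 0.997169
  = 19.94 dB

19.94 dB


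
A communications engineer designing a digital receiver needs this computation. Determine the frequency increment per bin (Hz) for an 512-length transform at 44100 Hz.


DFT frequency resolution:
df = fs / N
   = 44100 / 512
   = 86.1328 Hz

86.1328 Hz


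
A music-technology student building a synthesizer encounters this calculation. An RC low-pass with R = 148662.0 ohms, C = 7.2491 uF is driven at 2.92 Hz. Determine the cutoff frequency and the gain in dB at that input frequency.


Step 1 — cutoff frequency:
fc = 1 / (2*pi*R*C)
C = 7.2491 uF = 7.2491e-06 F
fc = 1 / (2*pi*148662.0*7.2491e-06)
   = 0.147685 Hz

Step 2 — magnitude at f = 2.92 Hz:
|H(f)| = 1 / sqrt(1 + (f/fc)^2)
f/fc = 2.92 / 0.147685 = 19.771812
|H| = 1 / sqrt(1 + 390.92455) = 0.0505125
|H|_dB = 20*log10(0.0505125) = -25.93 dB

fc = 0.147685 Hz; |H(2.92 Hz)| = -25.93 dB


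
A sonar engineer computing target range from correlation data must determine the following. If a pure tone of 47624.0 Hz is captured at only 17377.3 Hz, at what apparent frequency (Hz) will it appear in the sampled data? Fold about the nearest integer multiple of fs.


Compute the nearest integer multiple of fs to the signal:
n = round(47624.0 / 17377.3) = 3
f_alias = |47624.0 - 3 * 17377.3|
        = |47624.0 - 52131.9|
        = 4507.9 Hz

4507.9


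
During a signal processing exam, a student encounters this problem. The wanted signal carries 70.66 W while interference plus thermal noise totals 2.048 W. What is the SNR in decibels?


SNR in decibels:
SNR = 10 * log10(Ps / Pn)
    = 10 * log10(70.66 / 2.048)
    = 10 * log10(34.502)
    = 10 * 1.5378
    = 15.38 dB

15.38 dB


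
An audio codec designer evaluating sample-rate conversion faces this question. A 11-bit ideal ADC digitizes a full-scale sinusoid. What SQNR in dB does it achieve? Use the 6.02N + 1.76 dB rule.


Theoretical SNR for a full-scale sinusoid:
SNR = 6.02 * N + 1.76
    = 6.02 * 11 + 1.76
    = 66.22 + 1.76
    = 67.98 dB

67.98 dB


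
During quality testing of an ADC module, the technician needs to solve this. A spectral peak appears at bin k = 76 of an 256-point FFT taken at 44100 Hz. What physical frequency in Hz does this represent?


Frequency of DFT bin k:
f_k = k * fs / N
    = 76 * 44100 / 256
    = 3351600 / 256
    = 13092.188 Hz

13092.188 Hz


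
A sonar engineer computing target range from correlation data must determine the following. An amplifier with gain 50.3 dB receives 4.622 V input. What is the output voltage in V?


Output voltage from dB gain:
V_out = V_in * 10^(gain_dB / 20)
      = 4.622 * 10^(50.3 / 20)
      = 4.622 * 327.340695
      = 1512.9687 V

1512.9687 V


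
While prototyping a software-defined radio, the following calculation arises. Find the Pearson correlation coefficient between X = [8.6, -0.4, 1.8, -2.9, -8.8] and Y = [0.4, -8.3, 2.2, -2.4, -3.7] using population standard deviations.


Pearson correlation coefficient (population):
r = cov(X,Y) / (std(X) * std(Y))
Mean X = -0.34, Mean Y = -2.36
Cov(X,Y) = 9.2456
Std(X) = 5.703192, Std(Y) = 3.619171
r = 0.4479

0.4479


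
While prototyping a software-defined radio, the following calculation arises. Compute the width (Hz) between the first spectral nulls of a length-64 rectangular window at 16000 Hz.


Main lobe width for a rectangular window:
Width = 2 * fs / N
      = 2 * 16000 / 64
      = 32000 / 64
      = 500.0 Hz

500.0 Hz


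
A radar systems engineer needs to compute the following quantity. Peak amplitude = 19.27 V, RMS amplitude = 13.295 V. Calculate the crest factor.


Crest factor is the ratio of peak to RMS:
CF = V_peak / V_rms
   = 19.27 / 13.295
   = 1.4494

1.4494


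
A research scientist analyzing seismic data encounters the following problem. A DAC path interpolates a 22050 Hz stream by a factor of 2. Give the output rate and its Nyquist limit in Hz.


Step 1 — output sample rate after interpolation by L:
fs_out = L * fs_in = 2 * 22050 = 44100 Hz

Step 2 — Nyquist frequency of the output stream:
f_Nyq = fs_out / 2 = 44100 / 2 = 22050.0 Hz

fs_out = 44100 Hz; f_Nyquist = 22050.0 Hz


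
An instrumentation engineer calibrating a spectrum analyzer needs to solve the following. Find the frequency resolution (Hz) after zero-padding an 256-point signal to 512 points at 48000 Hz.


Frequency resolution after zero-padding:
N_padded = 256 * 2 = 512
df = fs / N_padded
   = 48000 / 512
   = 93.75 Hz

93.75 Hz


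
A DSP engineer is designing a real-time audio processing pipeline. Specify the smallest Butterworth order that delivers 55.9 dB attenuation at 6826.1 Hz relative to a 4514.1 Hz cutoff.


Butterworth filter order formula:
n = log10(10^(A/10) - 1) / (2 * log10(f_stop/f_pass))
10^(55.9/10) - 1 = 389044.145
f_stop/f_pass = 6826.1 / 4514.1 = 1.5122
n = 15.5622 -> ceil = 16

16


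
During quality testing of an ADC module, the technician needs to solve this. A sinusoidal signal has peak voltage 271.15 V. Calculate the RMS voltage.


RMS voltage for a sinusoidal waveform:
V_rms = V_peak / sqrt(2)
      = 271.15 / 1.414214
      = 191.732 V

191.732 V


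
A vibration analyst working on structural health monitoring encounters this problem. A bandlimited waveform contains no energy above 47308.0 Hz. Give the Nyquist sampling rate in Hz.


The Nyquist rate is twice the maximum frequency component.
fs_min = 2 * fmax
      = 2 * 47308.0
      = 94616.0 Hz

94616.0


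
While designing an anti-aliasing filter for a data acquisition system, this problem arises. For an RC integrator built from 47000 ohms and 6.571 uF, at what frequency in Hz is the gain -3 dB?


Cutoff frequency of a first-order RC filter:
fc = 1 / (2 * pi * R * C)
C = 6.571 uF = 6.571e-06 F
fc = 1 / (2 * pi * 47000 * 6.571e-06)
   = 1 / 1.9404801007134
   = 0.515336 Hz

0.515336 Hz


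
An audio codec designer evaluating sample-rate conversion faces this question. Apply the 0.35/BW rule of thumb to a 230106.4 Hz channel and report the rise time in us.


Rise time from bandwidth relationship:
tr = 0.35 / BW
   = 0.35 / 230106.4
   = 1.521035486e-06 s
   = 1.521 us

1.521 us


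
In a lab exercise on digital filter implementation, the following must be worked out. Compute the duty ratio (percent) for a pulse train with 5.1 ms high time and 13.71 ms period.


Duty cycle as a percentage:
DC = (t_on / T) * 100
   = (5.1 / 13.71) * 100
   = 0.371991 * 100
   = 37.2 %

37.2 %


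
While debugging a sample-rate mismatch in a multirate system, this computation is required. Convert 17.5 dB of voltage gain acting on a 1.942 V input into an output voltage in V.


Output voltage from dB gain:
V_out = V_in * 10^(gain_dB / 20)
      = 1.942 * 10^(17.5 / 20)
      = 1.942 * 7.498942
      = 14.5629 V

14.5629 V


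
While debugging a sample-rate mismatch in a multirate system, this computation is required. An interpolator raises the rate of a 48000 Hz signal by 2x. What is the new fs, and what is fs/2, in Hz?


Step 1 — output sample rate after interpolation by L:
fs_out = L * fs_in = 2 * 48000 = 96000 Hz

Step 2 — Nyquist frequency of the output stream:
f_Nyq = fs_out / 2 = 96000 / 2 = 48000.0 Hz

fs_out = 96000 Hz; f_Nyquist = 48000.0 Hz


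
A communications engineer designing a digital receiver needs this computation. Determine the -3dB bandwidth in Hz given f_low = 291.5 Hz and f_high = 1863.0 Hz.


Bandwidth is the difference of -3dB frequencies:
BW = f_high - f_low
   = 1863.0 - 291.5
   = 1571.5 Hz

1571.5 Hz


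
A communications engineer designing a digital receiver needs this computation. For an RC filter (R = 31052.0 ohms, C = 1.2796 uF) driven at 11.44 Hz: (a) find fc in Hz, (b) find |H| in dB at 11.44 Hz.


Step 1 — cutoff frequency:
fc = 1 / (2*pi*R*C)
C = 1.2796 uF = 1.2796e-06 F
fc = 1 / (2*pi*31052.0*1.2796e-06)
   = 4.0055 Hz

Step 2 — magnitude at f = 11.44 Hz:
|H(f)| = 1 / sqrt(1 + (f/fc)^2)
f/fc = 11.44 / 4.0055 = 2.856073
|H| = 1 / sqrt(1 + 8.157153) = 0.3304607
|H|_dB = 20*log10(0.3304607) = -9.62 dB

fc = 4.0055 Hz; |H(11.44 Hz)| = -9.62 dB


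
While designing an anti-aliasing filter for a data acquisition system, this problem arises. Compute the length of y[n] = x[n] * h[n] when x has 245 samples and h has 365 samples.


Linear convolution output length:
L = N + M - 1
  = 245 + 365 - 1
  = 609 samples

609


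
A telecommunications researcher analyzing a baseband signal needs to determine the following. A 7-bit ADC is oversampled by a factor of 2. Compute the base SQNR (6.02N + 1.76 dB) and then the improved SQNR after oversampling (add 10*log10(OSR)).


Step 1 — baseline SQNR at Nyquist:
SQNR_base = 6.02*N + 1.76
          = 6.02*7 + 1.76
          = 43.9 dB

Step 2 — oversampling processing gain:
G = 10*log10(OSR) = 10*log10(2) = 3.01 dB

Step 3 — total:
SQNR_total = 43.9 + 3.01 = 46.91 dB

Base SQNR = 43.9 dB; oversampled SQNR = 46.91 dB


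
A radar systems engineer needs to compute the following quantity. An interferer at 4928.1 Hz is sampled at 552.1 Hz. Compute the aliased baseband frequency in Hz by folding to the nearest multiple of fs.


Compute the nearest integer multiple of fs to the signal:
n = round(4928.1 / 552.1) = 9
f_alias = |4928.1 - 9 * 552.1|
        = |4928.1 - 4968.9|
        = 40.8 Hz

40.8


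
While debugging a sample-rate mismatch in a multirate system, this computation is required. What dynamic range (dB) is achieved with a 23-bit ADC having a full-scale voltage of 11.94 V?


Dynamic range from full-scale to LSB:
V_min = V_max / 2^bits = 11.94 / 2^23
DR = 20 * log10(V_max / V_min)
   = 20 * log10(2^23)
   = 20 * 23 * log10(2)
   = 138.47 dB

138.47 dB


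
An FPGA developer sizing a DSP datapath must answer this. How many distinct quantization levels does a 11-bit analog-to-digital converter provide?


Number of quantization levels = 2^N
= 2^11
= 2048

2048


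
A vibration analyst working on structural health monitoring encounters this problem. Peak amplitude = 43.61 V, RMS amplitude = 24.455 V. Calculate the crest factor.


Crest factor is the ratio of peak to RMS:
CF = V_peak / V_rms
   = 43.61 / 24.455
   = 1.7833

1.7833


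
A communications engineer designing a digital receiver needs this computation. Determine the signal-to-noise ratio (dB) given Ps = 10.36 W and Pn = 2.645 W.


SNR in decibels:
SNR = 10 * log10(Ps / Pn)
    = 10 * log10(10.36 / 2.645)
    = 10 * log10(3.9168)
    = 10 * 0.5929
    = 5.93 dB

5.93 dB


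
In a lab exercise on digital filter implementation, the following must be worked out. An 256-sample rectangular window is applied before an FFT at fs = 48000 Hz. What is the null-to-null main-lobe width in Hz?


Main lobe width for a rectangular window:
Width = 2 * fs / N
      = 2 * 48000 / 256
      = 96000 / 256
      = 375.0 Hz

375.0 Hz


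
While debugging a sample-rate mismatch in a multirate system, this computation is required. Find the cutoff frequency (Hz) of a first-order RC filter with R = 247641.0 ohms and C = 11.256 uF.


Cutoff frequency of a first-order RC filter:
fc = 1 / (2 * pi * R * C)
C = 11.256 uF = 1.1256e-05 F
fc = 1 / (2 * pi * 247641.0 * 1.1256e-05)
   = 1 / 17.514046638128
   = 0.057097 Hz

0.057097 Hz


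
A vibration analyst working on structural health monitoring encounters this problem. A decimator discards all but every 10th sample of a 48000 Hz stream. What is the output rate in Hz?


Decimation reduces the sample rate:
fs_out = fs_in / M
       = 48000 / 10
       = 4800.0 Hz

4800.0 Hz


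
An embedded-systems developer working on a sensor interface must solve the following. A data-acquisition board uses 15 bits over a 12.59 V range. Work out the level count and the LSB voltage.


Step 1 — number of quantization levels:
L = 2^N = 2^15 = 32768

Step 2 — LSB step size:
delta = Vfs / L
      = 12.59 / 32768
      = 0.00038422 V

Levels = 32768; step size = 0.00038422 V


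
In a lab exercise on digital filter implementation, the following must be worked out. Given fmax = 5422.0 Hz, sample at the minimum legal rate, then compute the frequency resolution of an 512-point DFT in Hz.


Step 1 — Nyquist sampling rate:
fs = 2 * fmax = 2 * 5422.0 = 10844.0 Hz

Step 2 — DFT bin spacing:
df = fs / N = 10844.0 / 512 = 21.1797 Hz

21.1797 Hz


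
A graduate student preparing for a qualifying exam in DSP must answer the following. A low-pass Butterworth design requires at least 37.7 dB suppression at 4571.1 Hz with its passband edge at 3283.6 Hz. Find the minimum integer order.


Butterworth filter order formula:
n = log10(10^(A/10) - 1) / (2 * log10(f_stop/f_pass))
10^(37.7/10) - 1 = 5887.4366
f_stop/f_pass = 4571.1 / 3283.6 = 1.3921
n = 13.12 -> ceil = 14

14


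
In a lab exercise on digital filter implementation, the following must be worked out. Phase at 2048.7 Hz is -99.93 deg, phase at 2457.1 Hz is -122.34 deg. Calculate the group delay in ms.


Group delay from phase difference:
tau = -d(phi)/d(omega)
d(phi) = -22.41 deg = -0.391128 rad
d(omega) = 2*pi*(2457.1 - 2048.7) = 2566.0529 rad/s
tau = -(-0.391128) / 2566.0529
    = 0.1524 ms

0.1524 ms


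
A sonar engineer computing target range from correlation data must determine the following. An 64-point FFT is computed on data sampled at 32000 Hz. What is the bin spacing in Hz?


DFT frequency resolution:
df = fs / N
   = 32000 / 64
   = 500.0 Hz

500.0 Hz


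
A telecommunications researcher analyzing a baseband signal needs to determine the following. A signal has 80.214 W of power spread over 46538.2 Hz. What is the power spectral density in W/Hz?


Power spectral density:
PSD = P / BW
    = 80.214 / 46538.2
    = 0.00172362 W/Hz

0.00172362 W/Hz


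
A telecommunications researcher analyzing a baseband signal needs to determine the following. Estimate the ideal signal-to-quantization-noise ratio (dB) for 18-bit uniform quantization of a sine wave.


Theoretical SNR for a full-scale sinusoid:
SNR = 6.02 * N + 1.76
    = 6.02 * 18 + 1.76
    = 108.36 + 1.76
    = 110.12 dB

110.12 dB


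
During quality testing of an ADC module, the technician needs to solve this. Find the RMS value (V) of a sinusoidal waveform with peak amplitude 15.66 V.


RMS voltage for a sinusoidal waveform:
V_rms = V_peak / sqrt(2)
      = 15.66 / 1.414214
      = 11.073 V

11.073 V


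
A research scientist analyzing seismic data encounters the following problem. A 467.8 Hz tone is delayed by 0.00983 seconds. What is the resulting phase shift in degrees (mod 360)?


Phase shift from frequency and time delay:
phi = 360 * f * t_delay
    = 360 * 467.8 * 0.00983
    = 1655.45 degrees
    mod 360 = 215.45 degrees

215.45 degrees


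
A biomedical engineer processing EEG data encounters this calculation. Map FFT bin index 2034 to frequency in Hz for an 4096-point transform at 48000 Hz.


Frequency of DFT bin k:
f_k = k * fs / N
    = 2034 * 48000 / 4096
    = 97632000 / 4096
    = 23835.938 Hz

23835.938 Hz


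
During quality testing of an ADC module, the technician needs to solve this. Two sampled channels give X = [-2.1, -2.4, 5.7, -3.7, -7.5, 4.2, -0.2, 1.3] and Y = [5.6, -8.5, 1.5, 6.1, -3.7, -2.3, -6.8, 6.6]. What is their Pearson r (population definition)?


Pearson correlation coefficient (population):
r = cov(X,Y) / (std(X) * std(Y))
Mean X = -0.5875, Mean Y = -0.1875
Cov(X,Y) = 2.721094
Std(X) = 4.018842, Std(Y) = 5.607682
r = 0.1207

0.1207


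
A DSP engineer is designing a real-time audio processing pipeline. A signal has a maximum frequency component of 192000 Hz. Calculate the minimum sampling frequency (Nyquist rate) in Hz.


The Nyquist rate is twice the maximum frequency component.
fs_min = 2 * fmax
      = 2 * 192000
      = 384000 Hz

384000


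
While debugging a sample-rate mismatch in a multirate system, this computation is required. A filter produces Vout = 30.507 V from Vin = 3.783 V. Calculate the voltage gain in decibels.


Voltage gain in dB:
G = 20 * log10(Vout / Vin)
  = 20 * log10(30.507 / 3.783)
  = 20 * log10(8.064235)
  = 20 * 0.906563
  = 18.13 dB

18.13 dB


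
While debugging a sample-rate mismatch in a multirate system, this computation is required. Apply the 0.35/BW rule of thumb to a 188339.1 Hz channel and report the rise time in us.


Rise time from bandwidth relationship:
tr = 0.35 / BW
   = 0.35 / 188339.1
   = 1.858350178e-06 s
   = 1.8584 us

1.8584 us


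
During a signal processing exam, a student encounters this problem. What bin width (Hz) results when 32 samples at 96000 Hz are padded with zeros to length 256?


Frequency resolution after zero-padding:
N_padded = 32 * 8 = 256
df = fs / N_padded
   = 96000 / 256
   = 375.0 Hz

375.0 Hz


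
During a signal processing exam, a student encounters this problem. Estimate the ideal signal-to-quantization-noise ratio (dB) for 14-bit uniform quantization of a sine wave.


Theoretical SNR for a full-scale sinusoid:
SNR = 6.02 * N + 1.76
    = 6.02 * 14 + 1.76
    = 84.28 + 1.76
    = 86.04 dB

86.04 dB


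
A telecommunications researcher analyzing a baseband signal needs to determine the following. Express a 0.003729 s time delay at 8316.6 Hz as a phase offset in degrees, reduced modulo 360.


Phase shift from frequency and time delay:
phi = 360 * f * t_delay
    = 360 * 8316.6 * 0.003729
    = 11164.54 degrees
    mod 360 = 4.54 degrees

4.54 degrees
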